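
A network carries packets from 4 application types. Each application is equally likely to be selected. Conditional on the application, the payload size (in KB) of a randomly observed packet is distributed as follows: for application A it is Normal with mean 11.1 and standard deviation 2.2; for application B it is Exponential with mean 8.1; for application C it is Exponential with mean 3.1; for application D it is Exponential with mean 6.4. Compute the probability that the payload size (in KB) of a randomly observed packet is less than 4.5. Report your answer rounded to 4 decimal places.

Conditional on each application, P(X < 4.5): A: 0.0013499; B: 0.426247; C: 0.765808; D: 0.504964.
By total probability, P(X < 4.5) = 0.25·0.0013499 + 0.25·0.426247 + 0.25·0.765808 + 0.25·0.504964 = 0.424592.

0.4246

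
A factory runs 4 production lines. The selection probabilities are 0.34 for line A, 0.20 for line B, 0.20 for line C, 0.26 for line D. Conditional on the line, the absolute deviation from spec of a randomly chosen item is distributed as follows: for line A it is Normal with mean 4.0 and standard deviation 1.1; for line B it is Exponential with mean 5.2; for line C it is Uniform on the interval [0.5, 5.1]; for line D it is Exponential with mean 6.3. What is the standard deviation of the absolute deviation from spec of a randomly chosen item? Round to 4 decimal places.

4.2527

Per component, A: μ=4, E[X²]=17.21; B: μ=5.2, E[X²]=54.08; C: μ=2.8, E[X²]=9.60333; D: μ=6.3, E[X²]=79.38.
E[X] = 0.34·4 + 0.2·5.2 + 0.2·2.8 + 0.26·6.3 = 4.598.
E[X²] = 0.34·17.21 + 0.2·54.08 + 0.2·9.60333 + 0.26·79.38 = 39.2269.
Var(X) = E[X²] − (E[X])² = 39.2269 − 21.1416 = 18.0853.
SD(X) = √18.0853 = 4.25268.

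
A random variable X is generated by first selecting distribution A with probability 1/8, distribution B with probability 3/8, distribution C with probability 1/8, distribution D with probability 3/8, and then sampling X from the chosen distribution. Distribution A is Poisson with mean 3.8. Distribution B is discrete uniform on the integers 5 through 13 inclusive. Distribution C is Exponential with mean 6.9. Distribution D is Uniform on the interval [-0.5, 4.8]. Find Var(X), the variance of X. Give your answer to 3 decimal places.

19.212

Per component, A: μ=3.8, E[X²]=18.24; B: μ=9, E[X²]=87.6667; C: μ=6.9, E[X²]=95.22; D: μ=2.15, E[X²]=6.96333.
E[X] = 0.125·3.8 + 0.375·9 + 0.125·6.9 + 0.375·2.15 = 5.51875.
E[X²] = 0.125·18.24 + 0.375·87.6667 + 0.125·95.22 + 0.375·6.96333 = 49.6688.
Var(X) = E[X²] − (E[X])² = 49.6688 − 30.4566 = 19.2121.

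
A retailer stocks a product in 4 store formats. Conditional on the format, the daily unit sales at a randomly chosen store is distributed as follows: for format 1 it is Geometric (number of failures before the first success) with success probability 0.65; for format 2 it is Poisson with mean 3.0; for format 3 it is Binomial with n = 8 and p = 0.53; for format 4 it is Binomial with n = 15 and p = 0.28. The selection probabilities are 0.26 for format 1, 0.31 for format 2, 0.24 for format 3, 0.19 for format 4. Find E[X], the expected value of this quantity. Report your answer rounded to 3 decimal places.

2.886

Component means — 1: 0.538462; 2: 3; 3: 4.24; 4: 4.2.
E[X] = 0.26·0.538462 + 0.31·3 + 0.24·4.24 + 0.19·4.2 = 2.8856.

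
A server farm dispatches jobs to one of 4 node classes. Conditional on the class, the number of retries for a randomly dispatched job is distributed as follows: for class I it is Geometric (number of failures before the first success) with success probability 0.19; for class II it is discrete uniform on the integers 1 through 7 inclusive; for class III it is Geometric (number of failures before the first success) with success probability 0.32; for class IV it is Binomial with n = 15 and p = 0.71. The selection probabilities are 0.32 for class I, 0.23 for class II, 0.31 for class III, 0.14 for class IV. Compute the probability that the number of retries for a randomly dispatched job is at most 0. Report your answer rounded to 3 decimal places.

0.160

Conditional on each class, P(X ≤ 0): I: 0.19; II: 0; III: 0.32; IV: 8.62919e-09.
By total probability, P(X ≤ 0) = 0.32·0.19 + 0.23·0 + 0.31·0.32 + 0.14·8.62919e-09 = 0.16.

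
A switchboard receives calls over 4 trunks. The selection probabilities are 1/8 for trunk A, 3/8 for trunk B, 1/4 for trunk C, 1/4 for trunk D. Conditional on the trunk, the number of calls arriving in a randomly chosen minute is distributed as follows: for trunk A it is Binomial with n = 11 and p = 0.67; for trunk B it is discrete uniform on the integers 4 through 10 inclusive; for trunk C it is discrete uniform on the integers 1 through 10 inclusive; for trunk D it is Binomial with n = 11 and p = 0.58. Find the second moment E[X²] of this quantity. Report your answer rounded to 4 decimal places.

47.4396

For each component E[X²] = Var + (mean)², giving A: 56.749; B: 53; C: 38.5; D: 43.384.
Overall E[X²] = 0.125·56.749 + 0.375·53 + 0.25·38.5 + 0.25·43.384 = 47.4396.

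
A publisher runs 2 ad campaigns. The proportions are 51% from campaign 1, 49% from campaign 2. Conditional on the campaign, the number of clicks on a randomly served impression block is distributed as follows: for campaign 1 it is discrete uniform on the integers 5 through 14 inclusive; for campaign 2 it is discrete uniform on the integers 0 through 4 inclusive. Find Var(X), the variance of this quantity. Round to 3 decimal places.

Per component, 1: μ=9.5, E[X²]=98.5; 2: μ=2, E[X²]=6.
E[X] = 0.51·9.5 + 0.49·2 = 5.825.
E[X²] = 0.51·98.5 + 0.49·6 = 53.175.
Var(X) = E[X²] − (E[X])² = 53.175 − 33.9306 = 19.2444.

19.244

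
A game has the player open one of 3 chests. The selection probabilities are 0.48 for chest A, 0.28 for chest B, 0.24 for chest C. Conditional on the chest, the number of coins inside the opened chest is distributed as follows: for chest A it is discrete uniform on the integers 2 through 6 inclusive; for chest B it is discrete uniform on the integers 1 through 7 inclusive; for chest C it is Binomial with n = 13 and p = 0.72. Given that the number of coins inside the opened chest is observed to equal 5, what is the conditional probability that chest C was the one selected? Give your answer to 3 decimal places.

0.016

Likelihoods P(X=5 | ·): A: 0.2; B: 0.142857; C: 0.00940817.
Posterior ∝ prior × likelihood. Numerator for C: 0.24·0.00940817 = 0.00225796.
Normalizing constant: 0.48·0.2 + 0.28·0.142857 + 0.24·0.00940817 = 0.138258.
P(C | observation) = 0.00225796 / 0.138258 = 0.0163315.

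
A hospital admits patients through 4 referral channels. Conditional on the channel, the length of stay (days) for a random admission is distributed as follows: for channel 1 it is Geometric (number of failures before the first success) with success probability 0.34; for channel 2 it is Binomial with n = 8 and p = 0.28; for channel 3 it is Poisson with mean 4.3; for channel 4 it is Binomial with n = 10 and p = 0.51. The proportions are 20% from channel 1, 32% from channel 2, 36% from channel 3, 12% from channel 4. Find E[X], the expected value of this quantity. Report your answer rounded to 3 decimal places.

3.265

Component means — 1: 1.94118; 2: 2.24; 3: 4.3; 4: 5.1.
E[X] = 0.2·1.94118 + 0.32·2.24 + 0.36·4.3 + 0.12·5.1 = 3.26504.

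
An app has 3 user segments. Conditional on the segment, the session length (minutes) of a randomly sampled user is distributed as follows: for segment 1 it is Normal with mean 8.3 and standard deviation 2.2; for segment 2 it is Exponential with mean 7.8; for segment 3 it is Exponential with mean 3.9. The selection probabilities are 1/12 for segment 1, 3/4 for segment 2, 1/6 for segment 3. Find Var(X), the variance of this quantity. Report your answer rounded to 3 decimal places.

50.754

Per component, 1: μ=8.3, E[X²]=73.73; 2: μ=7.8, E[X²]=121.68; 3: μ=3.9, E[X²]=30.42.
E[X] = 0.0833333·8.3 + 0.75·7.8 + 0.166667·3.9 = 7.19167.
E[X²] = 0.0833333·73.73 + 0.75·121.68 + 0.166667·30.42 = 102.474.
Var(X) = E[X²] − (E[X])² = 102.474 − 51.7201 = 50.7541.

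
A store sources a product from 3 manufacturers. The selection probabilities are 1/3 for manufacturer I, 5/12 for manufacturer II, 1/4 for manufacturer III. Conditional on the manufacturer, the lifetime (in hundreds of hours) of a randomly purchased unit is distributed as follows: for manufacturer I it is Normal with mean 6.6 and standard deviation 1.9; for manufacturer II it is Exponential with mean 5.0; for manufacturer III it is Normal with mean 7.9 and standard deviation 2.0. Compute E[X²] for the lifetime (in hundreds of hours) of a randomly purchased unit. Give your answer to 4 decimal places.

For each component E[X²] = Var + (mean)², giving I: 47.17; II: 50; III: 66.41.
Overall E[X²] = 0.333333·47.17 + 0.416667·50 + 0.25·66.41 = 53.1592.

53.1592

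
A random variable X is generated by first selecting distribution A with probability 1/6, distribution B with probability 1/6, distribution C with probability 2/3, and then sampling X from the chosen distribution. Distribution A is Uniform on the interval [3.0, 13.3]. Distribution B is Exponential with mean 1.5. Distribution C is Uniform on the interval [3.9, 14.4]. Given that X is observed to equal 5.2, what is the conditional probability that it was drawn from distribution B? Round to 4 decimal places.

0.0417

Likelihoods f(5.2 | ·): A: 0.0970874; B: 0.020814; C: 0.0952381.
Posterior ∝ prior × likelihood. Numerator for B: 0.166667·0.020814 = 0.00346899.
Normalizing constant: 0.166667·0.0970874 + 0.166667·0.020814 + 0.666667·0.0952381 = 0.0831423.
P(B | observation) = 0.00346899 / 0.0831423 = 0.0417236.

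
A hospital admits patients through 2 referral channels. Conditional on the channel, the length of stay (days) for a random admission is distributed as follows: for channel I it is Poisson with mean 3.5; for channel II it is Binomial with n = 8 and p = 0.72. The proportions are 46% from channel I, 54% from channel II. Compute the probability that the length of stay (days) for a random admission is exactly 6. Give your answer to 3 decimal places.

0.201

Conditional on each channel, P(X = 6): I: 0.0770983; II: 0.305822.
By total probability, P(X = 6) = 0.46·0.0770983 + 0.54·0.305822 = 0.200609.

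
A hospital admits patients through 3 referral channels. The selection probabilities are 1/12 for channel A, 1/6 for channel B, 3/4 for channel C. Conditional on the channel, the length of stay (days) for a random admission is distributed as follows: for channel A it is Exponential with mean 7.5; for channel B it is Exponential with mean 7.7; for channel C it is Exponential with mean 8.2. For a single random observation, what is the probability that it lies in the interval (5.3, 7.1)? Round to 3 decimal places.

0.104

Conditional on each channel, P(5.3 < X < 7.1): A: 0.105253; B: 0.104732; C: 0.103267.
By total probability, P(5.3 < X < 7.1) = 0.0833333·0.105253 + 0.166667·0.104732 + 0.75·0.103267 = 0.103677.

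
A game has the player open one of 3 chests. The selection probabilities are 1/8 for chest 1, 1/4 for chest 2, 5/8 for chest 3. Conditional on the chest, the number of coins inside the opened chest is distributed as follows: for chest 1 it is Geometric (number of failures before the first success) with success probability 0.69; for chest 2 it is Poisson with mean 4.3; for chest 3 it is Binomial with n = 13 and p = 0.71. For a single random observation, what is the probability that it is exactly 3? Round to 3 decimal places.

0.048

Conditional on each chest, P(X = 3): 1: 0.0205558; 2: 0.179799; 3: 0.000430647.
By total probability, P(X = 3) = 0.125·0.0205558 + 0.25·0.179799 + 0.625·0.000430647 = 0.0477884.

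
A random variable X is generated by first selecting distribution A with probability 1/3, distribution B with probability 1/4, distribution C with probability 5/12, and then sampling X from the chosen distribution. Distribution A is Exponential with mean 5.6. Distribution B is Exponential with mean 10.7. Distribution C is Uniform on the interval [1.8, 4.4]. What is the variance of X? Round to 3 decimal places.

48.363

Per component, A: μ=5.6, E[X²]=62.72; B: μ=10.7, E[X²]=228.98; C: μ=3.1, E[X²]=10.1733.
E[X] = 0.333333·5.6 + 0.25·10.7 + 0.416667·3.1 = 5.83333.
E[X²] = 0.333333·62.72 + 0.25·228.98 + 0.416667·10.1733 = 82.3906.
Var(X) = E[X²] − (E[X])² = 82.3906 − 34.0278 = 48.3628.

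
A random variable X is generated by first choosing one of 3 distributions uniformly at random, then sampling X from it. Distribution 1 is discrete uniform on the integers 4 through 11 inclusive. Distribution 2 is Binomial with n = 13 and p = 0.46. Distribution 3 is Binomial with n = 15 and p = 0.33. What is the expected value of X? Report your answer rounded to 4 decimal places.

Component means — 1: 7.5; 2: 5.98; 3: 4.95.
E[X] = 0.333333·7.5 + 0.333333·5.98 + 0.333333·4.95 = 6.14333.

6.1433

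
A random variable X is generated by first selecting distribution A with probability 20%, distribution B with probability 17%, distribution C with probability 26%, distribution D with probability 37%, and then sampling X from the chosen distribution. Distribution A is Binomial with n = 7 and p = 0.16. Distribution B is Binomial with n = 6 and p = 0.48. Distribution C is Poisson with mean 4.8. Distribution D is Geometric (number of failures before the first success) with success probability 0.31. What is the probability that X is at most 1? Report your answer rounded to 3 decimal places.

Conditional on each component, P(X ≤ 1): A: 0.688544; B: 0.129269; C: 0.0477325; D: 0.5239.
By total probability, P(X ≤ 1) = 0.2·0.688544 + 0.17·0.129269 + 0.26·0.0477325 + 0.37·0.5239 = 0.365938.

0.366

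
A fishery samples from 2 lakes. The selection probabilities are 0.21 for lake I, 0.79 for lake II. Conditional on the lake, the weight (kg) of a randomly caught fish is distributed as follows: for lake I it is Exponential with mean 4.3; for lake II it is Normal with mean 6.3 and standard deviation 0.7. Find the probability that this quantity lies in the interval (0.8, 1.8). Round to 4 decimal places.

Conditional on each lake, P(0.8 < X < 1.8): I: 0.172271; II: 6.44024e-11.
By total probability, P(0.8 < X < 1.8) = 0.21·0.172271 + 0.79·6.44024e-11 = 0.0361768.

0.0362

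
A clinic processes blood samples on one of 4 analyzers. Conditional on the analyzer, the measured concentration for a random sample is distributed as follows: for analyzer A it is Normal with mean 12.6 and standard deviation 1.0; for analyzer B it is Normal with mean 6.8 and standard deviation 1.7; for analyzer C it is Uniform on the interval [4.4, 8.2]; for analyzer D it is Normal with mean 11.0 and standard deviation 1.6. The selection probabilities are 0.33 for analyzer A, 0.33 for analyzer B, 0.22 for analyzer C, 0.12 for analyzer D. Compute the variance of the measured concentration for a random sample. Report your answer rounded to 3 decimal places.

9.802

Per component, A: μ=12.6, E[X²]=159.76; B: μ=6.8, E[X²]=49.13; C: μ=6.3, E[X²]=40.8933; D: μ=11, E[X²]=123.56.
E[X] = 0.33·12.6 + 0.33·6.8 + 0.22·6.3 + 0.12·11 = 9.108.
E[X²] = 0.33·159.76 + 0.33·49.13 + 0.22·40.8933 + 0.12·123.56 = 92.7574.
Var(X) = E[X²] − (E[X])² = 92.7574 − 82.9557 = 9.80177.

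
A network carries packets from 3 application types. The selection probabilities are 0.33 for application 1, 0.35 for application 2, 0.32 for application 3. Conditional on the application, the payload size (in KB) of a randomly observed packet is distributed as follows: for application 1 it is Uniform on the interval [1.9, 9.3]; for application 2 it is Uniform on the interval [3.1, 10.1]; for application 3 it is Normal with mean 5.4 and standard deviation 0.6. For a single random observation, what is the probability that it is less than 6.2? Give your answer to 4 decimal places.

Conditional on each application, P(X < 6.2): 1: 0.581081; 2: 0.442857; 3: 0.908789.
By total probability, P(X < 6.2) = 0.33·0.581081 + 0.35·0.442857 + 0.32·0.908789 = 0.637569.

0.6376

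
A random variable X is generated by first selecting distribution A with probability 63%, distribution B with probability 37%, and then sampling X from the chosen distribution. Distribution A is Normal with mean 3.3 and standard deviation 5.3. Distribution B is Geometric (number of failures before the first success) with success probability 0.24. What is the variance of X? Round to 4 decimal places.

Per component, A: μ=3.3, E[X²]=38.98; B: μ=3.16667, E[X²]=23.2222.
E[X] = 0.63·3.3 + 0.37·3.16667 = 3.25067.
E[X²] = 0.63·38.98 + 0.37·23.2222 = 33.1496.
Var(X) = E[X²] − (E[X])² = 33.1496 − 10.5668 = 22.5828.

22.5828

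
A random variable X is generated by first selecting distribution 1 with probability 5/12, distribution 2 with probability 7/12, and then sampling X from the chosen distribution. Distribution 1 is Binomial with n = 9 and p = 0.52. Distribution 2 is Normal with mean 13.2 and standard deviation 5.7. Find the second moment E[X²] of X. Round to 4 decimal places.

130.6545

For each component E[X²] = Var + (mean)², giving 1: 24.1488; 2: 206.73.
Overall E[X²] = 0.416667·24.1488 + 0.583333·206.73 = 130.655.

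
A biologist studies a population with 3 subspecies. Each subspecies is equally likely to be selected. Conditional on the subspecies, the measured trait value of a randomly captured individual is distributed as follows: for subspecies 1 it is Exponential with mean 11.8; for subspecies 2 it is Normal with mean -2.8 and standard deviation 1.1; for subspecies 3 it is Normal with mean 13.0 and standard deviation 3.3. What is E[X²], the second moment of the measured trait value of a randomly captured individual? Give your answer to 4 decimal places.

For each component E[X²] = Var + (mean)², giving 1: 278.48; 2: 9.05; 3: 179.89.
Overall E[X²] = 0.333333·278.48 + 0.333333·9.05 + 0.333333·179.89 = 155.807.

155.8067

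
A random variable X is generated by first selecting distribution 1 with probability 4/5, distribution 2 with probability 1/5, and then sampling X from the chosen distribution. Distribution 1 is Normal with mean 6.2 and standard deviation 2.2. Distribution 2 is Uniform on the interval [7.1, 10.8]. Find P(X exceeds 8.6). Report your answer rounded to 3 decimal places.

Conditional on each component, P(X > 8.6): 1: 0.137656; 2: 0.594595.
By total probability, P(X > 8.6) = 0.8·0.137656 + 0.2·0.594595 = 0.229044.

0.229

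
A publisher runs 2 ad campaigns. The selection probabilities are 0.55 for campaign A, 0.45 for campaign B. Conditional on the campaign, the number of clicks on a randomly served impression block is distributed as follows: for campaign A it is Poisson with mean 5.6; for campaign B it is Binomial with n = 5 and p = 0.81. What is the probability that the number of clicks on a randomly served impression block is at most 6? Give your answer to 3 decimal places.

Conditional on each campaign, P(X ≤ 6): A: 0.670258; B: 1.
By total probability, P(X ≤ 6) = 0.55·0.670258 + 0.45·1 = 0.818642.

0.819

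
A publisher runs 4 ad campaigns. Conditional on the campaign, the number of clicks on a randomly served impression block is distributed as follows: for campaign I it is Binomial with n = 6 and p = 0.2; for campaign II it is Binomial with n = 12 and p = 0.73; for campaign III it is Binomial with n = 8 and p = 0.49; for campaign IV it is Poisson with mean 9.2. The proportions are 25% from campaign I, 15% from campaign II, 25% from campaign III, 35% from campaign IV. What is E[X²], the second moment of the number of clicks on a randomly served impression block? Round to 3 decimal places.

For each component E[X²] = Var + (mean)², giving I: 2.4; II: 79.1028; III: 17.3656; IV: 93.84.
Overall E[X²] = 0.25·2.4 + 0.15·79.1028 + 0.25·17.3656 + 0.35·93.84 = 49.6508.

49.651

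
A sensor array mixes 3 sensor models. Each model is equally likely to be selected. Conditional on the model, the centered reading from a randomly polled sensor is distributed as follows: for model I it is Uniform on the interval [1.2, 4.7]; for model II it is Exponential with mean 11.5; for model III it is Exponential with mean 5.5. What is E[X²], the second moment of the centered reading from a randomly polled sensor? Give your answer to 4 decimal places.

For each component E[X²] = Var + (mean)², giving I: 9.72333; II: 264.5; III: 60.5.
Overall E[X²] = 0.333333·9.72333 + 0.333333·264.5 + 0.333333·60.5 = 111.574.

111.5744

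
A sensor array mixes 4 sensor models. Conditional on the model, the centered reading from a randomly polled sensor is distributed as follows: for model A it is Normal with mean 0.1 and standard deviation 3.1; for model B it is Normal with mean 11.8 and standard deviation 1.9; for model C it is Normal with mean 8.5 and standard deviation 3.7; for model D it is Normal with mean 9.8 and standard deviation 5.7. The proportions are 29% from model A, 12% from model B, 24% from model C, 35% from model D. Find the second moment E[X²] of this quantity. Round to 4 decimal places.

85.5429

For each component E[X²] = Var + (mean)², giving A: 9.62; B: 142.85; C: 85.94; D: 128.53.
Overall E[X²] = 0.29·9.62 + 0.12·142.85 + 0.24·85.94 + 0.35·128.53 = 85.5429.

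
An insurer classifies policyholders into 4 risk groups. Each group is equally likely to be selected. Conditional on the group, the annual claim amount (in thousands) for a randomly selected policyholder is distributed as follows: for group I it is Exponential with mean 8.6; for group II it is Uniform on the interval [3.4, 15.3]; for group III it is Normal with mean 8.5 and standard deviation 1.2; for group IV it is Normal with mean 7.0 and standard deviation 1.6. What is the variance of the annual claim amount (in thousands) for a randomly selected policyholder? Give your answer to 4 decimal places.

23.1669

Per component, I: μ=8.6, E[X²]=147.92; II: μ=9.35, E[X²]=99.2233; III: μ=8.5, E[X²]=73.69; IV: μ=7, E[X²]=51.56.
E[X] = 0.25·8.6 + 0.25·9.35 + 0.25·8.5 + 0.25·7 = 8.3625.
E[X²] = 0.25·147.92 + 0.25·99.2233 + 0.25·73.69 + 0.25·51.56 = 93.0983.
Var(X) = E[X²] − (E[X])² = 93.0983 − 69.9314 = 23.1669.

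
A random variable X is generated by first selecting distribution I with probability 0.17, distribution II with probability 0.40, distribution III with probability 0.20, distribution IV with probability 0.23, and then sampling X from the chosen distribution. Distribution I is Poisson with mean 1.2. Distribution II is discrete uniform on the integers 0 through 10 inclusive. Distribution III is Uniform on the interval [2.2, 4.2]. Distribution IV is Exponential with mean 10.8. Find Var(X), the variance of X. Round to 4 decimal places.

41.8303

Per component, I: μ=1.2, E[X²]=2.64; II: μ=5, E[X²]=35; III: μ=3.2, E[X²]=10.5733; IV: μ=10.8, E[X²]=233.28.
E[X] = 0.17·1.2 + 0.4·5 + 0.2·3.2 + 0.23·10.8 = 5.328.
E[X²] = 0.17·2.64 + 0.4·35 + 0.2·10.5733 + 0.23·233.28 = 70.2179.
Var(X) = E[X²] − (E[X])² = 70.2179 − 28.3876 = 41.8303.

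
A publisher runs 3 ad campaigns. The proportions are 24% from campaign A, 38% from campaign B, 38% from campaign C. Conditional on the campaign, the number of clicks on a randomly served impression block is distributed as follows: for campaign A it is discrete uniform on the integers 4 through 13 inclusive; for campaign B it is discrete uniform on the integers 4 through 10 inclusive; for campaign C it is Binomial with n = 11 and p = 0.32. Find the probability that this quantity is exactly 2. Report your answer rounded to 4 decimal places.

0.0665

Conditional on each campaign, P(X = 2): A: 0; B: 0; C: 0.175083.
By total probability, P(X = 2) = 0.24·0 + 0.38·0 + 0.38·0.175083 = 0.0665314.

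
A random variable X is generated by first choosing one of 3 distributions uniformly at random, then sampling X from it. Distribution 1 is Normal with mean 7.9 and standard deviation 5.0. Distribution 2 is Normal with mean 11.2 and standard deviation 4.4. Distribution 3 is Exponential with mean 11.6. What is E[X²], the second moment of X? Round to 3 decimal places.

For each component E[X²] = Var + (mean)², giving 1: 87.41; 2: 144.8; 3: 269.12.
Overall E[X²] = 0.333333·87.41 + 0.333333·144.8 + 0.333333·269.12 = 167.11.

167.110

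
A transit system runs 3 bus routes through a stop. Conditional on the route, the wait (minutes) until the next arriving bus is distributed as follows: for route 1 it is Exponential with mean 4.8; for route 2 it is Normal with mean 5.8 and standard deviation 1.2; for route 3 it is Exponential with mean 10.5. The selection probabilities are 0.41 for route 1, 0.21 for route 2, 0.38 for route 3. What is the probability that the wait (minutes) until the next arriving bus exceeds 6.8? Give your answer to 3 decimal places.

0.341

Conditional on each route, P(X > 6.8): 1: 0.242521; 2: 0.202328; 3: 0.52329.
By total probability, P(X > 6.8) = 0.41·0.242521 + 0.21·0.202328 + 0.38·0.52329 = 0.340773.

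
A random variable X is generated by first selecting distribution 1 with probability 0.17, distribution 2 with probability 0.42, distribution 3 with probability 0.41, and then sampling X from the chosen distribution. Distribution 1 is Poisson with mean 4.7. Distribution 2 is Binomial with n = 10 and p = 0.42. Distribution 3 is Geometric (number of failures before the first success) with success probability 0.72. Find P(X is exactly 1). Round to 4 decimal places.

0.1030

Conditional on each component, P(X = 1): 1: 0.0427478; 2: 0.0311962; 3: 0.2016.
By total probability, P(X = 1) = 0.17·0.0427478 + 0.42·0.0311962 + 0.41·0.2016 = 0.103026.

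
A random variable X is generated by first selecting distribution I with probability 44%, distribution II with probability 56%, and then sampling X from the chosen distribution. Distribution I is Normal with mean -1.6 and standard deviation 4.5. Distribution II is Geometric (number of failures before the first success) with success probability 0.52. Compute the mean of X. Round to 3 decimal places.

Component means — I: -1.6; II: 0.923077.
E[X] = 0.44·-1.6 + 0.56·0.923077 = -0.187077.

-0.187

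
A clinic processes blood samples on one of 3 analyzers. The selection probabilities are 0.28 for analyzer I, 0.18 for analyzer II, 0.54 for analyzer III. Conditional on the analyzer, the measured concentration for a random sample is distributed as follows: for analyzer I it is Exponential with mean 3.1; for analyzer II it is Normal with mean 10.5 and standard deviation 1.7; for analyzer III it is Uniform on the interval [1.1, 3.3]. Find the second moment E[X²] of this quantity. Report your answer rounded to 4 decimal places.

28.5782

For each component E[X²] = Var + (mean)², giving I: 19.22; II: 113.14; III: 5.24333.
Overall E[X²] = 0.28·19.22 + 0.18·113.14 + 0.54·5.24333 = 28.5782.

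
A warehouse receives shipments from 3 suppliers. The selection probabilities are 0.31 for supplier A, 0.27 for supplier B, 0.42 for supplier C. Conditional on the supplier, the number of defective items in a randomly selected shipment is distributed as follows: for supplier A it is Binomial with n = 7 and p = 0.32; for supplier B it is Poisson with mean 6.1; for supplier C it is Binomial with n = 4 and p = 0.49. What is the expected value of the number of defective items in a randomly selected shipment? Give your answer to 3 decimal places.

3.165

Component means — A: 2.24; B: 6.1; C: 1.96.
E[X] = 0.31·2.24 + 0.27·6.1 + 0.42·1.96 = 3.1646.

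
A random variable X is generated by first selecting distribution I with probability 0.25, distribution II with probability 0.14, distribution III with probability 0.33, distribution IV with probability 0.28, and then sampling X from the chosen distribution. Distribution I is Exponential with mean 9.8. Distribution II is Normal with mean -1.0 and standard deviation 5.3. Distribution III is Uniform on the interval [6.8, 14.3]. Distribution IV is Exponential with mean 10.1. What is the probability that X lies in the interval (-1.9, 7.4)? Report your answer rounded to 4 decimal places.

0.3759

Conditional on each component, P(-1.9 < X < 7.4): I: 0.530037; II: 0.510927; III: 0.08; IV: 0.519378.
By total probability, P(-1.9 < X < 7.4) = 0.25·0.530037 + 0.14·0.510927 + 0.33·0.08 + 0.28·0.519378 = 0.375865.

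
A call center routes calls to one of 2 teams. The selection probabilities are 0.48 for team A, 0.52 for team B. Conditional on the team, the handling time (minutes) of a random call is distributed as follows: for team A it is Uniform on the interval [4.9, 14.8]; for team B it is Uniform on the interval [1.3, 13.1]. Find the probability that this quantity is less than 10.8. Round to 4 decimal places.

0.7047

Conditional on each team, P(X < 10.8): A: 0.59596; B: 0.805085.
By total probability, P(X < 10.8) = 0.48·0.59596 + 0.52·0.805085 = 0.704705.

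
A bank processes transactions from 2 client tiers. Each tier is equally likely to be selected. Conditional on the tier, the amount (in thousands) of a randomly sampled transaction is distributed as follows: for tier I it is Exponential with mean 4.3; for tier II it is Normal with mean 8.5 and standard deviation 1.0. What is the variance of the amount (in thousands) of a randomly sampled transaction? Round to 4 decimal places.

Per component, I: μ=4.3, E[X²]=36.98; II: μ=8.5, E[X²]=73.25.
E[X] = 0.5·4.3 + 0.5·8.5 = 6.4.
E[X²] = 0.5·36.98 + 0.5·73.25 = 55.115.
Var(X) = E[X²] − (E[X])² = 55.115 − 40.96 = 14.155.

14.1550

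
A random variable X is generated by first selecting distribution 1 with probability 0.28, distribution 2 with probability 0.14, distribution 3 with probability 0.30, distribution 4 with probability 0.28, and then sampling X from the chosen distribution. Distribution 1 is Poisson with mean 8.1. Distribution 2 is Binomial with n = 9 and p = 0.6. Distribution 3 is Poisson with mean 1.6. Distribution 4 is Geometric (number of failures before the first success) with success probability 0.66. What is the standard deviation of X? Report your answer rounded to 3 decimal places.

3.641

Per component, 1: μ=8.1, E[X²]=73.71; 2: μ=5.4, E[X²]=31.32; 3: μ=1.6, E[X²]=4.16; 4: μ=0.515152, E[X²]=1.04591.
E[X] = 0.28·8.1 + 0.14·5.4 + 0.3·1.6 + 0.28·0.515152 = 3.64824.
E[X²] = 0.28·73.71 + 0.14·31.32 + 0.3·4.16 + 0.28·1.04591 = 26.5645.
Var(X) = E[X²] − (E[X])² = 26.5645 − 13.3097 = 13.2548.
SD(X) = √13.2548 = 3.64071.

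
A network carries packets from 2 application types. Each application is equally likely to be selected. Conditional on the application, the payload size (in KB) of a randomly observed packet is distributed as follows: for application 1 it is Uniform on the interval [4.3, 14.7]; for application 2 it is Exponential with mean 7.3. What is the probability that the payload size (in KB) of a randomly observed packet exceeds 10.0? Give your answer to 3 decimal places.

0.353

Conditional on each application, P(X > 10.0): 1: 0.451923; 2: 0.254142.
By total probability, P(X > 10.0) = 0.5·0.451923 + 0.5·0.254142 = 0.353032.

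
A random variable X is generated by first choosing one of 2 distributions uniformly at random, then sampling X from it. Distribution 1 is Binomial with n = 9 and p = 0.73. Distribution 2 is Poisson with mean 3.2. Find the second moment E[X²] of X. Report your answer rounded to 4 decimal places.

29.1894

For each component E[X²] = Var + (mean)², giving 1: 44.9388; 2: 13.44.
Overall E[X²] = 0.5·44.9388 + 0.5·13.44 = 29.1894.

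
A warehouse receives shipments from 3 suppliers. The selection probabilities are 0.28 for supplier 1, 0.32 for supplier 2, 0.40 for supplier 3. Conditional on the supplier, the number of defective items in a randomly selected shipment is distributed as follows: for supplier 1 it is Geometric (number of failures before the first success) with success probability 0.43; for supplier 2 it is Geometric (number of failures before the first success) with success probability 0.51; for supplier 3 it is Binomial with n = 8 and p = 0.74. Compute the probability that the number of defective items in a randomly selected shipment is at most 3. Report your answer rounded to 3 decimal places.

0.565

Conditional on each supplier, P(X ≤ 3): 1: 0.89444; 2: 0.942352; 3: 0.0321948.
By total probability, P(X ≤ 3) = 0.28·0.89444 + 0.32·0.942352 + 0.4·0.0321948 = 0.564874.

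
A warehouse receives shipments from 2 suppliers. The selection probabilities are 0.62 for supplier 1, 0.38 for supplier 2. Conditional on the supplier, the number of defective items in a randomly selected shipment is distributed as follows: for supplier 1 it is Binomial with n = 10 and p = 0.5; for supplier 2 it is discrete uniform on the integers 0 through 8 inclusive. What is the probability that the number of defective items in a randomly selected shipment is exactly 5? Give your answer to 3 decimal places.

Conditional on each supplier, P(X = 5): 1: 0.246094; 2: 0.111111.
By total probability, P(X = 5) = 0.62·0.246094 + 0.38·0.111111 = 0.1948.

0.195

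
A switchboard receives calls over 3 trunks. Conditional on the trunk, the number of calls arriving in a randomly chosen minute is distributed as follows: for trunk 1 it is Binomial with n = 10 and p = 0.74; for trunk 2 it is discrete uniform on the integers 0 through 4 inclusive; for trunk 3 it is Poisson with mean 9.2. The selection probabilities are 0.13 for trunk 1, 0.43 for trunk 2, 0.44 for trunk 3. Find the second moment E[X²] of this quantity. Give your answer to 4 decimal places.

For each component E[X²] = Var + (mean)², giving 1: 56.684; 2: 6; 3: 93.84.
Overall E[X²] = 0.13·56.684 + 0.43·6 + 0.44·93.84 = 51.2385.

51.2385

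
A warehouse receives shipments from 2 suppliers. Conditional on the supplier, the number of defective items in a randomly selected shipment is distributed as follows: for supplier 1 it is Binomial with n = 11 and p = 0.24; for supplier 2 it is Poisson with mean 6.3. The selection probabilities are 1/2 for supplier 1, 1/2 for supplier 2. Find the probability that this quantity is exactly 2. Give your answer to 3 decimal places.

0.152

Conditional on each supplier, P(X = 2): 1: 0.267983; 2: 0.0364415.
By total probability, P(X = 2) = 0.5·0.267983 + 0.5·0.0364415 = 0.152212.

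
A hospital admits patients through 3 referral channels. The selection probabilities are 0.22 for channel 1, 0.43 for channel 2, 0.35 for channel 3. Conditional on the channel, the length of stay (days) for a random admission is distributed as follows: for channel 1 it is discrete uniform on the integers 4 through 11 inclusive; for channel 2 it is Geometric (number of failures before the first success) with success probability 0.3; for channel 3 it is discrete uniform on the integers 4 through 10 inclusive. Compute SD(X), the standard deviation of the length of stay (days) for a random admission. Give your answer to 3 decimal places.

3.424

Per component, 1: μ=7.5, E[X²]=61.5; 2: μ=2.33333, E[X²]=13.2222; 3: μ=7, E[X²]=53.
E[X] = 0.22·7.5 + 0.43·2.33333 + 0.35·7 = 5.10333.
E[X²] = 0.22·61.5 + 0.43·13.2222 + 0.35·53 = 37.7656.
Var(X) = E[X²] − (E[X])² = 37.7656 − 26.044 = 11.7215.
SD(X) = √11.7215 = 3.42367.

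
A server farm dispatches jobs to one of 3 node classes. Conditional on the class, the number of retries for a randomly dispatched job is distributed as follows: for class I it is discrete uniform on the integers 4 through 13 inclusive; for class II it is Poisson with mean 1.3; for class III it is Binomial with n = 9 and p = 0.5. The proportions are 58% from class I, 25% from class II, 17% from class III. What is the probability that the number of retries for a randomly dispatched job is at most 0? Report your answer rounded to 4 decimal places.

0.0685

Conditional on each class, P(X ≤ 0): I: 0; II: 0.272532; III: 0.00195312.
By total probability, P(X ≤ 0) = 0.58·0 + 0.25·0.272532 + 0.17·0.00195312 = 0.068465.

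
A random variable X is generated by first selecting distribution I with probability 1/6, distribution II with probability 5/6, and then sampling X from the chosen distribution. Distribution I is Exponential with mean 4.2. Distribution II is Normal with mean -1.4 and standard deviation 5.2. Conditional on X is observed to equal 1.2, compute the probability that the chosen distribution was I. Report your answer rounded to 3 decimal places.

Likelihoods f(1.2 | ·): I: 0.178923; II: 0.0677049.
Posterior ∝ prior × likelihood. Numerator for I: 0.166667·0.178923 = 0.0298205.
Normalizing constant: 0.166667·0.178923 + 0.833333·0.0677049 = 0.0862413.
P(I | observation) = 0.0298205 / 0.0862413 = 0.34578.

0.346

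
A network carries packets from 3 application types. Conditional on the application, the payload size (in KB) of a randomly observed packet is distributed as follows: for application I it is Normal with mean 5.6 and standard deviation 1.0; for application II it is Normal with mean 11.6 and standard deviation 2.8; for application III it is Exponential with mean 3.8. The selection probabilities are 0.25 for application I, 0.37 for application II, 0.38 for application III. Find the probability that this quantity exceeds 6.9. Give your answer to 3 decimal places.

0.439

Conditional on each application, P(X > 6.9): I: 0.0968005; II: 0.953382; III: 0.162709.
By total probability, P(X > 6.9) = 0.25·0.0968005 + 0.37·0.953382 + 0.38·0.162709 = 0.438781.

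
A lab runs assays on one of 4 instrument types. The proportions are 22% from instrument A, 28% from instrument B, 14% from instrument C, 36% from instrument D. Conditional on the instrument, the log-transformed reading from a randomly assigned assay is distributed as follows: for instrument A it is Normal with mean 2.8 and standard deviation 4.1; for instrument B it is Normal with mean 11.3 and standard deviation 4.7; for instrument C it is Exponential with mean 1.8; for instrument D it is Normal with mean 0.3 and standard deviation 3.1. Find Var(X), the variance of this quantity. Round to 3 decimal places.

Per component, A: μ=2.8, E[X²]=24.65; B: μ=11.3, E[X²]=149.78; C: μ=1.8, E[X²]=6.48; D: μ=0.3, E[X²]=9.7.
E[X] = 0.22·2.8 + 0.28·11.3 + 0.14·1.8 + 0.36·0.3 = 4.14.
E[X²] = 0.22·24.65 + 0.28·149.78 + 0.14·6.48 + 0.36·9.7 = 51.7606.
Var(X) = E[X²] − (E[X])² = 51.7606 − 17.1396 = 34.621.

34.621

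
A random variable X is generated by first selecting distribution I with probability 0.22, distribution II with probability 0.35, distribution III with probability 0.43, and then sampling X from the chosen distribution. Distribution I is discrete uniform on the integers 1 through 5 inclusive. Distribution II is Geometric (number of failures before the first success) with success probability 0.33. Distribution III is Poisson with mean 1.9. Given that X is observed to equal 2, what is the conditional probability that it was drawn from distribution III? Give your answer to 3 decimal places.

Likelihoods P(X=2 | ·): I: 0.2; II: 0.148137; III: 0.269971.
Posterior ∝ prior × likelihood. Numerator for III: 0.43·0.269971 = 0.116088.
Normalizing constant: 0.22·0.2 + 0.35·0.148137 + 0.43·0.269971 = 0.211936.
P(III | observation) = 0.116088 / 0.211936 = 0.54775.

0.548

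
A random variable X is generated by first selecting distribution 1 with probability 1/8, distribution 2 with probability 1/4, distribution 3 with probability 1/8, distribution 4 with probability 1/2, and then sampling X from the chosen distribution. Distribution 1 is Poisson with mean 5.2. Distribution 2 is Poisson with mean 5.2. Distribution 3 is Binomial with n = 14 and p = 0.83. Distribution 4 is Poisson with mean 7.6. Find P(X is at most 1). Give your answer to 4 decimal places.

0.0150

Conditional on each component, P(X ≤ 1): 1: 0.0342027; 2: 0.0342027; 3: 1.16775e-09; 4: 0.00430388.
By total probability, P(X ≤ 1) = 0.125·0.0342027 + 0.25·0.0342027 + 0.125·1.16775e-09 + 0.5·0.00430388 = 0.014978.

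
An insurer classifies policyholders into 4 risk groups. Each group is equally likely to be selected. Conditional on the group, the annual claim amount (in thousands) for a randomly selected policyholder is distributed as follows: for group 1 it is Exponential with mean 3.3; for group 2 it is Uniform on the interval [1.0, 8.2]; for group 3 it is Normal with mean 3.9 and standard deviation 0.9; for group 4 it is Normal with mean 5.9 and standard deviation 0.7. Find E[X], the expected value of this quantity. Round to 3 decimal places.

Component means — 1: 3.3; 2: 4.6; 3: 3.9; 4: 5.9.
E[X] = 0.25·3.3 + 0.25·4.6 + 0.25·3.9 + 0.25·5.9 = 4.425.

4.425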